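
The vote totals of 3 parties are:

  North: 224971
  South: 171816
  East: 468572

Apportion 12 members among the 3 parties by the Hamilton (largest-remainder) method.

Standard divisor: 865359 ÷ 12 ≈ 72113.25.
Standard quotas: North 3.1197, South 2.3826, East 6.4977.
Lower quotas: North 3, South 2, East 6 (sum 11, leaving 1 seat).
Remainders in descending order: East 0.4977, South 0.3826, North 0.1197.
The surplus seat goes to East.

North 3, South 2, East 7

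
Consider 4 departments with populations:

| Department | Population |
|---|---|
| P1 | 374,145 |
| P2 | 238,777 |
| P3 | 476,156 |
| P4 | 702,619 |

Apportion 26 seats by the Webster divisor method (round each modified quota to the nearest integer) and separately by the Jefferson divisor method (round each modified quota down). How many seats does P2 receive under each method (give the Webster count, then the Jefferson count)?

Webster: P1 5, P2 4, P3 7, P4 10.
Jefferson: P1 5, P2 3, P3 7, P4 11.
P2 gets 4 under Webster and 3 under Jefferson.

4 and 3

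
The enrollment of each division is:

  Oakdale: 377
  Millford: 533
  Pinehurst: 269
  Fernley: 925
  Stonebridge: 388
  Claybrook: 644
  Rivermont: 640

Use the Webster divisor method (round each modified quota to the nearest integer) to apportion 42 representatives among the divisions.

Standard divisor 3776/42 ≈ 89.905; standard quotas: Oakdale 4.193, Millford 5.928, Pinehurst 2.992, Fernley 10.289, Stonebridge 4.316, Claybrook 7.163, Rivermont 7.119.
Rounding to the nearest integer gives 4, 6, 3, 10, 4, 7, 7 = 41 seats, so the divisor must be adjusted.
With modified divisor 87: modified quotas Oakdale 4.333, Millford 6.126, Pinehurst 3.092, Fernley 10.632, Stonebridge 4.460, Claybrook 7.402, Rivermont 7.356.
Rounding to the nearest integer: Oakdale 4, Millford 6, Pinehurst 3, Fernley 11, Stonebridge 4, Claybrook 7, Rivermont 7 (total 42).

Oakdale=4, Millford=6, Pinehurst=3, Fernley=11, Stonebridge=4, Claybrook=7, Rivermont=7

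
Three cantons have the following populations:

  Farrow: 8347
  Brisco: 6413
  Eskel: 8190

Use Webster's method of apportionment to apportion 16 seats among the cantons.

Standard divisor 22950/16 ≈ 1434.375; standard quotas: Farrow 5.819, Brisco 4.471, Eskel 5.710.
Rounding to the nearest integer gives Farrow 6, Brisco 4, Eskel 6 — total 16, matching the house size, so no adjustment is needed.

Farrow=6, Brisco=4, Eskel=6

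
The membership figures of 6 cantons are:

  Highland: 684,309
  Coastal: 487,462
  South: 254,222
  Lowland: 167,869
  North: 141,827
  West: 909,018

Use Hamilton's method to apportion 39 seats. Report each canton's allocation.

Standard divisor: 2644707 ÷ 39 = 67813.
Standard quotas: Highland 10.0911, Coastal 7.1883, South 3.7489, Lowland 2.4755, North 2.0914, West 13.4048.
Lower quotas: Highland 10, Coastal 7, South 3, Lowland 2, North 2, West 13 (sum 37, leaving 2 seats).
Remainders in descending order: South 0.7489, Lowland 0.4755, West 0.4048, Coastal 0.1883, North 0.0914, Highland 0.0911.
The surplus seats go to South, Lowland.

Highland=10; Coastal=7; South=4; Lowland=3; North=2; West=13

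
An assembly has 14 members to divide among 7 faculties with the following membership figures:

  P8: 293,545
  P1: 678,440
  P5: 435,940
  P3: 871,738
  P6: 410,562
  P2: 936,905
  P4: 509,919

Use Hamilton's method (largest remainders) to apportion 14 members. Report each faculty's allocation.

The standard divisor is 4137049/14 ≈ 295503.5.
Standard quotas: P8 0.9934, P1 2.2959, P5 1.4752, P3 2.9500, P6 1.3894, P2 3.1705, P4 1.7256.
Lower quotas: P8 0, P1 2, P5 1, P3 2, P6 1, P2 3, P4 1 (sum 10, leaving 4 seats).
Remainders in descending order: P8 0.9934, P3 0.9500, P4 0.7256, P5 0.4752, P6 0.3894, P1 0.2959, P2 0.1705.
Largest remainders: P8, P3, P4, P5 receive the extra seats.

P8 1, P1 2, P5 2, P3 3, P6 1, P2 3, P4 2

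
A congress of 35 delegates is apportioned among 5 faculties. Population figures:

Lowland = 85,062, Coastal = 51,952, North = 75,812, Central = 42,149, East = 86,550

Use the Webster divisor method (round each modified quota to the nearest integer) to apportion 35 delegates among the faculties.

Lowland: 9; Coastal: 5; North: 8; Central: 4; East: 9

Standard divisor 341525/35 ≈ 9757.857; standard quotas: Lowland 8.717, Coastal 5.324, North 7.769, Central 4.319, East 8.870.
Rounding to the nearest integer gives Lowland 9, Coastal 5, North 8, Central 4, East 9 — total 35, matching the house size, so no adjustment is needed.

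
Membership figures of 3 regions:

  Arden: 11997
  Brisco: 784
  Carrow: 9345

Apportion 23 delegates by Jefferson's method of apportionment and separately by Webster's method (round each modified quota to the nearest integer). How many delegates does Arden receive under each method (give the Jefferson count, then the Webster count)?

Jefferson: Arden 13, Brisco 0, Carrow 10.
Webster: Arden 12, Brisco 1, Carrow 10.
Arden gets 13 under Jefferson and 12 under Webster.

13 and 12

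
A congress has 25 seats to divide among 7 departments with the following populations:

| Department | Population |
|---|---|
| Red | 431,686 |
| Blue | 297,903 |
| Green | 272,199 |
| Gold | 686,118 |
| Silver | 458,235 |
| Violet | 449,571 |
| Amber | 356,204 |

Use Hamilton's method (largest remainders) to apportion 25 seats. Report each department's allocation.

Total 2951916; standard divisor 2951916/25 ≈ 118076.64.
Standard quotas: Red 3.6560, Blue 2.5230, Green 2.3053, Gold 5.8108, Silver 3.8808, Violet 3.8075, Amber 3.0167.
Lower quotas: Red 3, Blue 2, Green 2, Gold 5, Silver 3, Violet 3, Amber 3 (sum 21, leaving 4 seats).
Remainders in descending order: Silver 0.8808, Gold 0.8108, Violet 0.8075, Red 0.6560, Blue 0.5230, Green 0.3053, Amber 0.0167.
The surplus seats go to Silver, Gold, Violet, Red.

Red 4, Blue 2, Green 2, Gold 6, Silver 4, Violet 4, Amber 3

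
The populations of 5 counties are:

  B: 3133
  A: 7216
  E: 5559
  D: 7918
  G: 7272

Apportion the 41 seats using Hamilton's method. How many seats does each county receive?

B 4; A 10; E 7; D 10; G 10

The standard divisor is 31098/41 ≈ 758.488.
Standard quotas: B 4.1306, A 9.5137, E 7.3291, D 10.4392, G 9.5875.
Lower quotas: B 4, A 9, E 7, D 10, G 9 (sum 39, leaving 2 seats).
Remainders in descending order: G 0.5875, A 0.5137, D 0.4392, E 0.3291, B 0.1306.
The surplus seats go to G, A.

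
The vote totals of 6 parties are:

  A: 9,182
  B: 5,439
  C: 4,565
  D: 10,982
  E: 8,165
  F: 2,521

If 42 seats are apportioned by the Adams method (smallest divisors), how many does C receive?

5

Standard divisor 40854/42 ≈ 972.714; standard quotas: A 9.440, B 5.592, C 4.693, D 11.290, E 8.394, F 2.592.
Rounding up gives 10, 6, 5, 12, 9, 3 = 45 seats, so the divisor must be adjusted.
With modified divisor 1050: modified quotas A 8.745, B 5.180, C 4.348, D 10.459, E 7.776, F 2.401.
Rounding up: A 9, B 6, C 5, D 11, E 8, F 3 (total 42).
C receives 5.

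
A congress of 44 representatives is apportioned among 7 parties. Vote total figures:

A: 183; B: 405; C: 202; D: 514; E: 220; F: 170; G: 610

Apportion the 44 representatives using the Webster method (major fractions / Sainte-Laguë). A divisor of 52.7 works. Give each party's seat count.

With modified divisor 52.7: modified quotas A 3.472, B 7.685, C 3.833, D 9.753, E 4.175, F 3.226, G 11.575.
Rounding to the nearest integer: A 3, B 8, C 4, D 10, E 4, F 3, G 12 (total 44).

A=3, B=8, C=4, D=10, E=4, F=3, G=12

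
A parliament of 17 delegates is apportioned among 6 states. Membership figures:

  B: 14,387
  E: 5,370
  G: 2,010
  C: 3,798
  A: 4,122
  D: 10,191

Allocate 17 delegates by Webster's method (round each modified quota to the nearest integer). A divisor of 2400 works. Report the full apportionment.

With modified divisor 2400: modified quotas B 5.995, E 2.237, G 0.838, C 1.583, A 1.718, D 4.246.
Rounding to the nearest integer: B 6, E 2, G 1, C 2, A 2, D 4 (total 17).

B 6, E 2, G 1, C 2, A 2, D 4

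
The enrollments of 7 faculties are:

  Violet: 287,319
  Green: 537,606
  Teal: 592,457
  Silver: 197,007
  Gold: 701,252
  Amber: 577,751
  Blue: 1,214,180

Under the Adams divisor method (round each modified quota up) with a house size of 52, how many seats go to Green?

Standard divisor 4107572/52 ≈ 78991.769; standard quotas: Violet 3.637, Green 6.806, Teal 7.500, Silver 2.494, Gold 8.878, Amber 7.314, Blue 15.371.
Rounding up gives 4, 7, 8, 3, 9, 8, 16 = 55 seats, so the divisor must be adjusted.
With modified divisor 85700: modified quotas Violet 3.353, Green 6.273, Teal 6.913, Silver 2.299, Gold 8.183, Amber 6.742, Blue 14.168.
Rounding up: Violet 4, Green 7, Teal 7, Silver 3, Gold 9, Amber 7, Blue 15 (total 52).
Green receives 7.

7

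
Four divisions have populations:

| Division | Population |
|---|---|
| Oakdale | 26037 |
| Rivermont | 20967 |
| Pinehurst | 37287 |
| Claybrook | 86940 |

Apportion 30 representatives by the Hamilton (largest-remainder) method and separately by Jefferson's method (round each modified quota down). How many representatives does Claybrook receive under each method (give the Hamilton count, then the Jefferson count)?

Hamilton: Oakdale 5, Rivermont 4, Pinehurst 6, Claybrook 15.
Jefferson: Oakdale 4, Rivermont 3, Pinehurst 7, Claybrook 16.
Claybrook gets 15 under Hamilton and 16 under Jefferson.

15 and 16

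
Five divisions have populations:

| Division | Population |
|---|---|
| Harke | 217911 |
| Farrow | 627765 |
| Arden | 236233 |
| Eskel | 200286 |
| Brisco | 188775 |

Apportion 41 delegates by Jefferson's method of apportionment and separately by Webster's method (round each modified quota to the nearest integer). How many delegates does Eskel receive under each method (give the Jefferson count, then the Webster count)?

Jefferson: Harke 6, Farrow 18, Arden 7, Eskel 5, Brisco 5.
Webster: Harke 6, Farrow 17, Arden 7, Eskel 6, Brisco 5.
Eskel gets 5 under Jefferson and 6 under Webster.

5 and 6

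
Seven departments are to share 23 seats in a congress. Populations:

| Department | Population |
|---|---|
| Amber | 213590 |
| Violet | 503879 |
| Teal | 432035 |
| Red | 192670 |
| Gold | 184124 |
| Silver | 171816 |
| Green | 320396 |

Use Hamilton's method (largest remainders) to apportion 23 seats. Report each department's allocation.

The standard divisor is 2018510/23 ≈ 87761.304.
Standard quotas: Amber 2.4338, Violet 5.7415, Teal 4.9228, Red 2.1954, Gold 2.0980, Silver 1.9578, Green 3.6508.
Lower quotas: Amber 2, Violet 5, Teal 4, Red 2, Gold 2, Silver 1, Green 3 (sum 19, leaving 4 seats).
Remainders in descending order: Silver 0.9578, Teal 0.9228, Violet 0.7415, Green 0.6508, Amber 0.4338, Red 0.1954, Gold 0.0980.
The surplus seats go to Silver, Teal, Violet, Green.

Amber: 2, Violet: 6, Teal: 5, Red: 2, Gold: 2, Silver: 2, Green: 4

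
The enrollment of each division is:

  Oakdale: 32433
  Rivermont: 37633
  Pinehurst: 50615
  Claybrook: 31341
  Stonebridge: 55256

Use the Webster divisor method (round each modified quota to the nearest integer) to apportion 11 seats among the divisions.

Standard divisor 207278/11 ≈ 18843.455; standard quotas: Oakdale 1.721, Rivermont 1.997, Pinehurst 2.686, Claybrook 1.663, Stonebridge 2.932.
Rounding to the nearest integer gives 2, 2, 3, 2, 3 = 12 seats, so the divisor must be adjusted.
With modified divisor 20600: modified quotas Oakdale 1.574, Rivermont 1.827, Pinehurst 2.457, Claybrook 1.521, Stonebridge 2.682.
Rounding to the nearest integer: Oakdale 2, Rivermont 2, Pinehurst 2, Claybrook 2, Stonebridge 3 (total 11).

Oakdale=2, Rivermont=2, Pinehurst=2, Claybrook=2, Stonebridge=3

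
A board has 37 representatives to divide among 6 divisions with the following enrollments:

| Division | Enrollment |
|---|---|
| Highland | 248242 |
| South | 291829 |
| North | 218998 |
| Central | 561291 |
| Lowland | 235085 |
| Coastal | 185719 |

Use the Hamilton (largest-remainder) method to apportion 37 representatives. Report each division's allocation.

Standard divisor: 1741164 ÷ 37 ≈ 47058.486.
Standard quotas: Highland 5.2752, South 6.2014, North 4.6537, Central 11.9275, Lowland 4.9956, Coastal 3.9466.
Lower quotas: Highland 5, South 6, North 4, Central 11, Lowland 4, Coastal 3 (sum 33, leaving 4 seats).
Remainders in descending order: Lowland 0.9956, Coastal 0.9466, Central 0.9275, North 0.6537, Highland 0.2752, South 0.2014.
Largest remainders: Lowland, Coastal, Central, North receive the extra seats.

Highland: 5, South: 6, North: 5, Central: 12, Lowland: 5, Coastal: 4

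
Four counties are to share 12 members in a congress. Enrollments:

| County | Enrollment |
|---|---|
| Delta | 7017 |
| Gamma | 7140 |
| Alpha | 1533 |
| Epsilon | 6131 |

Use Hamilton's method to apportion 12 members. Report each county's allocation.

Delta 4, Gamma 4, Alpha 1, Epsilon 3

Standard divisor: 21821 ÷ 12 ≈ 1818.417.
Standard quotas: Delta 3.8589, Gamma 3.9265, Alpha 0.8430, Epsilon 3.3716.
Lower quotas: Delta 3, Gamma 3, Alpha 0, Epsilon 3 (sum 9, leaving 3 seats).
Remainders in descending order: Gamma 0.9265, Delta 0.8589, Alpha 0.8430, Epsilon 0.3716.
Largest remainders: Gamma, Delta, Alpha receive the extra seats.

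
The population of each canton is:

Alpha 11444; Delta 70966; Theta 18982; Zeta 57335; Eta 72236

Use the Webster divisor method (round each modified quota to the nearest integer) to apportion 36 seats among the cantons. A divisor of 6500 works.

Alpha 2, Delta 11, Theta 3, Zeta 9, Eta 11

With modified divisor 6500: modified quotas Alpha 1.761, Delta 10.918, Theta 2.920, Zeta 8.821, Eta 11.113.
Rounding to the nearest integer: Alpha 2, Delta 11, Theta 3, Zeta 9, Eta 11 (total 36).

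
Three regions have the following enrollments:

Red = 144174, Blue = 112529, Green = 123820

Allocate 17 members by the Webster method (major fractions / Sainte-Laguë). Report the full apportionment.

Standard divisor 380523/17 ≈ 22383.706; standard quotas: Red 6.441, Blue 5.027, Green 5.532.
Rounding to the nearest integer gives Red 6, Blue 5, Green 6 — total 17, matching the house size, so no adjustment is needed.

Red: 6; Blue: 5; Green: 6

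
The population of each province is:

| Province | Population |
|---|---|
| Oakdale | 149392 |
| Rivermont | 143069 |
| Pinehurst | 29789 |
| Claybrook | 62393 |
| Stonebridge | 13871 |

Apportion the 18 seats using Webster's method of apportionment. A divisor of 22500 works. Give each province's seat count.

Oakdale 7, Rivermont 6, Pinehurst 1, Claybrook 3, Stonebridge 1

With modified divisor 22500: modified quotas Oakdale 6.640, Rivermont 6.359, Pinehurst 1.324, Claybrook 2.773, Stonebridge 0.616.
Rounding to the nearest integer: Oakdale 7, Rivermont 6, Pinehurst 1, Claybrook 3, Stonebridge 1 (total 18).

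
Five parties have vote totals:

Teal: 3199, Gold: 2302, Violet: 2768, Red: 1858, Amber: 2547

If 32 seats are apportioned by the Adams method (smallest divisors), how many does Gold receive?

Standard divisor 12674/32 ≈ 396.062; standard quotas: Teal 8.077, Gold 5.812, Violet 6.989, Red 4.691, Amber 6.431.
Rounding up gives 9, 6, 7, 5, 7 = 34 seats, so the divisor must be adjusted.
With modified divisor 440: modified quotas Teal 7.270, Gold 5.232, Violet 6.291, Red 4.223, Amber 5.789.
Rounding up: Teal 8, Gold 6, Violet 7, Red 5, Amber 6 (total 32).
Gold receives 6.

6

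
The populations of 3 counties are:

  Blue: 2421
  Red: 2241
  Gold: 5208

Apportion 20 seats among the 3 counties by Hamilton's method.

Blue 5, Red 4, Gold 11

The standard divisor is 9870/20 ≈ 493.5.
Standard quotas: Blue 4.9058, Red 4.5410, Gold 10.5532.
Lower quotas: Blue 4, Red 4, Gold 10 (sum 18, leaving 2 seats).
Remainders in descending order: Blue 0.9058, Gold 0.5532, Red 0.5410.
The surplus seats go to Blue, Gold.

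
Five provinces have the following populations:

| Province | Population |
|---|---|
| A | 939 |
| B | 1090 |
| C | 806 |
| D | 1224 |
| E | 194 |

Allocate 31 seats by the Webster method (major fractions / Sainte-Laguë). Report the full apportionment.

Standard divisor 4253/31 ≈ 137.194; standard quotas: A 6.844, B 7.945, C 5.875, D 8.922, E 1.414.
Rounding to the nearest integer gives A 7, B 8, C 6, D 9, E 1 — total 31, matching the house size, so no adjustment is needed.

A: 7, B: 8, C: 6, D: 9, E: 1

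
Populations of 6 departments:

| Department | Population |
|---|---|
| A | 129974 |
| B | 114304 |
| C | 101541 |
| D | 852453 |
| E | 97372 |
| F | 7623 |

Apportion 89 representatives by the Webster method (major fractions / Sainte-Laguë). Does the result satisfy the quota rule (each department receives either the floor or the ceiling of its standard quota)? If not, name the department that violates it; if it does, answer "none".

Standard quotas: A 8.876, B 7.806, C 6.934, D 58.214, E 6.650, F 0.521.
Webster allocation: A 9, B 8, C 7, D 57, E 7, F 1.
D has quota 58.214 (lower 58, upper 59) but receives 57 — outside the quota interval.

D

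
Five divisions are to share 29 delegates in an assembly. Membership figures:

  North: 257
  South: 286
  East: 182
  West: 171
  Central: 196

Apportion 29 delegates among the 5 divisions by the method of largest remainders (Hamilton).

North 7, South 8, East 5, West 4, Central 5

Standard divisor: 1092 ÷ 29 ≈ 37.655.
Standard quotas: North 6.825, South 7.595, East 4.833, West 4.541, Central 5.205.
Lower quotas: North 6, South 7, East 4, West 4, Central 5 (sum 26, leaving 3 seats).
Remainders in descending order: East 0.833, North 0.825, South 0.595, West 0.541, Central 0.205.
The surplus seats go to East, North, South.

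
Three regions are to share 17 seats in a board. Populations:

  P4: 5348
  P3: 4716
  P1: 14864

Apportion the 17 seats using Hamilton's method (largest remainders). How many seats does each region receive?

Total 24928; standard divisor 24928/17 ≈ 1466.353.
Standard quotas: P4 3.6471, P3 3.2161, P1 10.1367.
Lower quotas: P4 3, P3 3, P1 10 (sum 16, leaving 1 seat).
Remainders in descending order: P4 0.6471, P3 0.2161, P1 0.1367.
The surplus seat goes to P4.

P4 4, P3 3, P1 10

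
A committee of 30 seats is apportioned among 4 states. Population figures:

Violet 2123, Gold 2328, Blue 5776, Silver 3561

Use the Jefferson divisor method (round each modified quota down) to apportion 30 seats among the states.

Standard divisor 13788/30 ≈ 459.6; standard quotas: Violet 4.619, Gold 5.065, Blue 12.567, Silver 7.748.
Rounding down gives 4, 5, 12, 7 = 28 seats, so the divisor must be adjusted.
With modified divisor 430: modified quotas Violet 4.937, Gold 5.414, Blue 13.433, Silver 8.281.
Rounding down: Violet 4, Gold 5, Blue 13, Silver 8 (total 30).

Violet 4; Gold 5; Blue 13; Silver 8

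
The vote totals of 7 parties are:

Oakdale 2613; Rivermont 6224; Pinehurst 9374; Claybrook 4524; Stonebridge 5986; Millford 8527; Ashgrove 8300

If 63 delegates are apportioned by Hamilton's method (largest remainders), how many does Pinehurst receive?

Standard divisor: 45548 ÷ 63 ≈ 722.984.
Standard quotas: Oakdale 3.6142, Rivermont 8.6088, Pinehurst 12.9657, Claybrook 6.2574, Stonebridge 8.2796, Millford 11.7942, Ashgrove 11.4802.
Lower quotas: Oakdale 3, Rivermont 8, Pinehurst 12, Claybrook 6, Stonebridge 8, Millford 11, Ashgrove 11 (sum 59, leaving 4 seats).
Remainders in descending order: Pinehurst 0.9657, Millford 0.7942, Oakdale 0.6142, Rivermont 0.6088, Ashgrove 0.4802, Stonebridge 0.2796, Claybrook 0.2574.
Largest remainders: Pinehurst, Millford, Oakdale, Rivermont receive the extra seats.
Pinehurst receives 13.

13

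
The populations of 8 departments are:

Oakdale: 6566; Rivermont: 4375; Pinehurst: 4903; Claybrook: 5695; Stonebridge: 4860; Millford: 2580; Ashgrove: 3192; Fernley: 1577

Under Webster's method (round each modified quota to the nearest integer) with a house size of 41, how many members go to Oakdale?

Standard divisor 33748/41 ≈ 823.122; standard quotas: Oakdale 7.977, Rivermont 5.315, Pinehurst 5.957, Claybrook 6.919, Stonebridge 5.904, Millford 3.134, Ashgrove 3.878, Fernley 1.916.
Rounding to the nearest integer gives Oakdale 8, Rivermont 5, Pinehurst 6, Claybrook 7, Stonebridge 6, Millford 3, Ashgrove 4, Fernley 2 — total 41, matching the house size, so no adjustment is needed.
Oakdale receives 8.

8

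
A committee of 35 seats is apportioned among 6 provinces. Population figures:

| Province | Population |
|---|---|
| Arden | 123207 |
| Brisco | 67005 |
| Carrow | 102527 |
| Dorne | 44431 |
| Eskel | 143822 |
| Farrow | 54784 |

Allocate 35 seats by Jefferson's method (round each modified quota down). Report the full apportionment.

Standard divisor 535776/35 ≈ 15307.886; standard quotas: Arden 8.049, Brisco 4.377, Carrow 6.698, Dorne 2.902, Eskel 9.395, Farrow 3.579.
Rounding down gives 8, 4, 6, 2, 9, 3 = 32 seats, so the divisor must be adjusted.
With modified divisor 14000: modified quotas Arden 8.800, Brisco 4.786, Carrow 7.323, Dorne 3.174, Eskel 10.273, Farrow 3.913.
Rounding down: Arden 8, Brisco 4, Carrow 7, Dorne 3, Eskel 10, Farrow 3 (total 35).

Arden 8, Brisco 4, Carrow 7, Dorne 3, Eskel 10, Farrow 3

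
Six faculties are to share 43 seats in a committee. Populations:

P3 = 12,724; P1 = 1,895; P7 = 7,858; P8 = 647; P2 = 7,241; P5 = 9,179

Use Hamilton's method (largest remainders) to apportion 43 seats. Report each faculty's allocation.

The standard divisor is 39544/43 ≈ 919.628.
Standard quotas: P3 13.8360, P1 2.0606, P7 8.5448, P8 0.7035, P2 7.8738, P5 9.9812.
Lower quotas: P3 13, P1 2, P7 8, P8 0, P2 7, P5 9 (sum 39, leaving 4 seats).
Remainders in descending order: P5 0.9812, P2 0.8738, P3 0.8360, P8 0.7035, P7 0.5448, P1 0.0606.
Largest remainders: P5, P2, P3, P8 receive the extra seats.

P3=14, P1=2, P7=8, P8=1, P2=8, P5=10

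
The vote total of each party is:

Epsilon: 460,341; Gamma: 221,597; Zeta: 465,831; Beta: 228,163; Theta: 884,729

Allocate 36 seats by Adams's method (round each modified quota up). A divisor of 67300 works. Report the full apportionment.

With modified divisor 67300: modified quotas Epsilon 6.840, Gamma 3.293, Zeta 6.922, Beta 3.390, Theta 13.146.
Rounding up: Epsilon 7, Gamma 4, Zeta 7, Beta 4, Theta 14 (total 36).

Epsilon 7; Gamma 4; Zeta 7; Beta 4; Theta 14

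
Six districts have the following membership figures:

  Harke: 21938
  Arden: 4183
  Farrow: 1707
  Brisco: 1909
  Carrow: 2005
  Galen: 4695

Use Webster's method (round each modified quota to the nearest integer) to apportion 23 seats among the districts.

Harke 14, Arden 3, Farrow 1, Brisco 1, Carrow 1, Galen 3

Standard divisor 36437/23 ≈ 1584.217; standard quotas: Harke 13.848, Arden 2.640, Farrow 1.078, Brisco 1.205, Carrow 1.266, Galen 2.964.
Rounding to the nearest integer gives Harke 14, Arden 3, Farrow 1, Brisco 1, Carrow 1, Galen 3 — total 23, matching the house size, so no adjustment is needed.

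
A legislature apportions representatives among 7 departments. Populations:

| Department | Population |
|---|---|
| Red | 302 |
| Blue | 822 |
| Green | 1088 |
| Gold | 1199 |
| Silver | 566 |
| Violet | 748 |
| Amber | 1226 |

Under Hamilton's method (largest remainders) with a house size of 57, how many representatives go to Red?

3

The standard divisor is 5951/57 ≈ 104.404.
Standard quotas: Red 2.893, Blue 7.873, Green 10.421, Gold 11.484, Silver 5.421, Violet 7.165, Amber 11.743.
Lower quotas: Red 2, Blue 7, Green 10, Gold 11, Silver 5, Violet 7, Amber 11 (sum 53, leaving 4 seats).
Remainders in descending order: Red 0.893, Blue 0.873, Amber 0.743, Gold 0.484, Silver 0.421, Green 0.421, Violet 0.165.
The surplus seats go to Red, Blue, Amber, Gold.
Red receives 3.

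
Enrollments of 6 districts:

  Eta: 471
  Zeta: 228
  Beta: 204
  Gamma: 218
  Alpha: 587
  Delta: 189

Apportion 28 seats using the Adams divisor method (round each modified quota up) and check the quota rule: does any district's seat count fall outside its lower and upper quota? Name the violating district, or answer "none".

none

Standard quotas: Eta 6.952, Zeta 3.365, Beta 3.011, Gamma 3.218, Alpha 8.664, Delta 2.790.
Adams allocation: Eta 7, Zeta 4, Beta 3, Gamma 3, Alpha 8, Delta 3.
Every allocation lies between the lower and upper quota.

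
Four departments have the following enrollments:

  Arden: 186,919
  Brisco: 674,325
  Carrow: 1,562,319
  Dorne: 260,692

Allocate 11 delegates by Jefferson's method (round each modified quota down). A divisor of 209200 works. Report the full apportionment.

With modified divisor 209200: modified quotas Arden 0.893, Brisco 3.223, Carrow 7.468, Dorne 1.246.
Rounding down: Arden 0, Brisco 3, Carrow 7, Dorne 1 (total 11).

Arden 0; Brisco 3; Carrow 7; Dorne 1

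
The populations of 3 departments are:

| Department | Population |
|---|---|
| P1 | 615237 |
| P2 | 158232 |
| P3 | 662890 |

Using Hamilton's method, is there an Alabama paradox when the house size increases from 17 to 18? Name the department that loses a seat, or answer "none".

At 17 seats: P1 7, P2 2, P3 8.
At 18 seats: P1 8, P2 2, P3 8.
No department's allocation decreased.

none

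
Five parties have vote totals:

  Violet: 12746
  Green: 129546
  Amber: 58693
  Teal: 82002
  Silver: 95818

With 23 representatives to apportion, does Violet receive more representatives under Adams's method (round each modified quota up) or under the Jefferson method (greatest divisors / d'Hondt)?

Adams: Violet 1, Green 7, Amber 4, Teal 5, Silver 6.
Jefferson: Violet 0, Green 8, Amber 4, Teal 5, Silver 6.
Violet gets 1 under Adams and 0 under Jefferson.

Adams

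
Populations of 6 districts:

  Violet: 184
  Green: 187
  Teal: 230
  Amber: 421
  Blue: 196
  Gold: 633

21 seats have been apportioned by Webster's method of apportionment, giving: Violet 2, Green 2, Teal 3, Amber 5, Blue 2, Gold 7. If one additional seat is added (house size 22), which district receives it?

Gold

Priority for the next seat is population ÷ (current seats + 0.5).
Priorities: Violet 73.600, Green 74.800, Teal 65.714, Amber 76.545, Blue 78.400, Gold 84.400.
Highest priority: Gold.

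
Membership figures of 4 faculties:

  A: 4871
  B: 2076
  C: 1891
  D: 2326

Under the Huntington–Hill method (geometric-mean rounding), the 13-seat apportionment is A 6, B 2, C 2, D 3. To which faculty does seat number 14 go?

Priority for the next seat is population ÷ (√(s·(s+1))).
Priorities: A 751.612, B 847.523, C 771.998, D 671.458.
Highest priority: B.

B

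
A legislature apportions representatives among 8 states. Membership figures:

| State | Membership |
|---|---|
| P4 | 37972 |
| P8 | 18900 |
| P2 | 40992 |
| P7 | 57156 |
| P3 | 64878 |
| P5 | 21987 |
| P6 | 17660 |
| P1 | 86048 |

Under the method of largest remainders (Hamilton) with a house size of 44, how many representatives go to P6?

2

The standard divisor is 345593/44 ≈ 7854.386.
Standard quotas: P4 4.8345, P8 2.4063, P2 5.2190, P7 7.2770, P3 8.2601, P5 2.7993, P6 2.2484, P1 10.9554.
Lower quotas: P4 4, P8 2, P2 5, P7 7, P3 8, P5 2, P6 2, P1 10 (sum 40, leaving 4 seats).
Remainders in descending order: P1 0.9554, P4 0.8345, P5 0.7993, P8 0.4063, P7 0.2770, P3 0.2601, P6 0.2484, P2 0.2190.
Largest remainders: P1, P4, P5, P8 receive the extra seats.
P6 receives 2.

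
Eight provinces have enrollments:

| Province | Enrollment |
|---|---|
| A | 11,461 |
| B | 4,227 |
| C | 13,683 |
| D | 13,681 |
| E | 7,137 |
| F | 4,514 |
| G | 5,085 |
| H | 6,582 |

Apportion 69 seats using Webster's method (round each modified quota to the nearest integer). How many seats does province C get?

14

Standard divisor 66370/69 ≈ 961.884; standard quotas: A 11.915, B 4.395, C 14.225, D 14.223, E 7.420, F 4.693, G 5.286, H 6.843.
Rounding to the nearest integer gives 12, 4, 14, 14, 7, 5, 5, 7 = 68 seats, so the divisor must be adjusted.
With modified divisor 948: modified quotas A 12.090, B 4.459, C 14.434, D 14.431, E 7.528, F 4.762, G 5.364, H 6.943.
Rounding to the nearest integer: A 12, B 4, C 14, D 14, E 8, F 5, G 5, H 7 (total 69).
C receives 14.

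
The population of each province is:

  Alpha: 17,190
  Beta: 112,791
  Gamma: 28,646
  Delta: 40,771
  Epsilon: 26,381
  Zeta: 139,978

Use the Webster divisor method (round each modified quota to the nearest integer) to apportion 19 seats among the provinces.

Standard divisor 365757/19 ≈ 19250.368; standard quotas: Alpha 0.893, Beta 5.859, Gamma 1.488, Delta 2.118, Epsilon 1.370, Zeta 7.271.
Rounding to the nearest integer gives 1, 6, 1, 2, 1, 7 = 18 seats, so the divisor must be adjusted.
With modified divisor 18793.8: modified quotas Alpha 0.915, Beta 6.001, Gamma 1.524, Delta 2.169, Epsilon 1.404, Zeta 7.448.
Rounding to the nearest integer: Alpha 1, Beta 6, Gamma 2, Delta 2, Epsilon 1, Zeta 7 (total 19).

Alpha=1, Beta=6, Gamma=2, Delta=2, Epsilon=1, Zeta=7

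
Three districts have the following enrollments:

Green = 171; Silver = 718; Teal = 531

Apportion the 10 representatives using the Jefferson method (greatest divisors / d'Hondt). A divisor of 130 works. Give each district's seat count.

With modified divisor 130: modified quotas Green 1.315, Silver 5.523, Teal 4.085.
Rounding down: Green 1, Silver 5, Teal 4 (total 10).

Green 1, Silver 5, Teal 4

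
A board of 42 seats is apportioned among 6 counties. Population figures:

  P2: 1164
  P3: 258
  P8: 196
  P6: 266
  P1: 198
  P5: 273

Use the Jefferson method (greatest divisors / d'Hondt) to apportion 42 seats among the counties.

P2 22, P3 4, P8 3, P6 5, P1 3, P5 5

Standard divisor 2355/42 ≈ 56.071; standard quotas: P2 20.759, P3 4.601, P8 3.496, P6 4.744, P1 3.531, P5 4.869.
Rounding down gives 20, 4, 3, 4, 3, 4 = 38 seats, so the divisor must be adjusted.
With modified divisor 52: modified quotas P2 22.385, P3 4.962, P8 3.769, P6 5.115, P1 3.808, P5 5.250.
Rounding down: P2 22, P3 4, P8 3, P6 5, P1 3, P5 5 (total 42).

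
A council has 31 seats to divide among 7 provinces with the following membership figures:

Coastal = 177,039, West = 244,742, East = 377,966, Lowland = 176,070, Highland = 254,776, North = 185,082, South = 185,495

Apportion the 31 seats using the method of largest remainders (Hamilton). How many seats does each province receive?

Coastal=3, West=5, East=7, Lowland=3, Highland=5, North=4, South=4

Total 1601170; standard divisor 1601170/31 ≈ 51650.645.
Standard quotas: Coastal 3.4276, West 4.7384, East 7.3177, Lowland 3.4089, Highland 4.9327, North 3.5833, South 3.5913.
Lower quotas: Coastal 3, West 4, East 7, Lowland 3, Highland 4, North 3, South 3 (sum 27, leaving 4 seats).
Remainders in descending order: Highland 0.9327, West 0.7384, South 0.5913, North 0.5833, Coastal 0.4276, Lowland 0.4089, East 0.3177.
Largest remainders: Highland, West, South, North receive the extra seats.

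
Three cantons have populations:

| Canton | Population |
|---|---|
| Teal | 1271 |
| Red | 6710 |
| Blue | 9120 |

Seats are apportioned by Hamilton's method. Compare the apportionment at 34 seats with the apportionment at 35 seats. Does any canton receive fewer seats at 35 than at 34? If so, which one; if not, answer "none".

Teal

At 34 seats: Teal 3, Red 13, Blue 18.
At 35 seats: Teal 2, Red 14, Blue 19.
Teal drops from 3 to 2.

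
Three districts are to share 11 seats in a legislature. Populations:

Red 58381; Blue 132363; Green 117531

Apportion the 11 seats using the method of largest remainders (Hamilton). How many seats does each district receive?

Red: 2, Blue: 5, Green: 4

Standard divisor: 308275 ÷ 11 = 28025.
Standard quotas: Red 2.0832, Blue 4.7230, Green 4.1938.
Lower quotas: Red 2, Blue 4, Green 4 (sum 10, leaving 1 seat).
Remainders in descending order: Blue 0.7230, Green 0.1938, Red 0.0832.
Largest remainder: Blue receives the extra seat.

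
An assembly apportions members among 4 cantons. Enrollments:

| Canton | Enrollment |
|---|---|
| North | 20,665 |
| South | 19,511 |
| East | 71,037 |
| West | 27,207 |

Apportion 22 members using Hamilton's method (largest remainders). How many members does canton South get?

Total 138420; standard divisor 138420/22 ≈ 6291.818.
Standard quotas: North 3.2844, South 3.1010, East 11.2904, West 4.3242.
Lower quotas: North 3, South 3, East 11, West 4 (sum 21, leaving 1 seat).
Remainders in descending order: West 0.3242, East 0.2904, North 0.2844, South 0.1010.
Largest remainder: West receives the extra seat.
South receives 3.

3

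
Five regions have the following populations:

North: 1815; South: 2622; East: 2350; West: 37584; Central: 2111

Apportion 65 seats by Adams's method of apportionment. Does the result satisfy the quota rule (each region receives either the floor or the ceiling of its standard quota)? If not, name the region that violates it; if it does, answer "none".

Standard quotas: North 2.538, South 3.667, East 3.286, West 52.557, Central 2.952.
Adams allocation: North 3, South 4, East 4, West 51, Central 3.
West has quota 52.557 (lower 52, upper 53) but receives 51 — outside the quota interval.

West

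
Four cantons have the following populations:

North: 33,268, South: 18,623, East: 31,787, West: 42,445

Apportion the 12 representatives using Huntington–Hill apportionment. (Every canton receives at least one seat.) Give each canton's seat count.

North=3, South=2, East=3, West=4

With divisor 10928: modified quotas North 3.044, South 1.704, East 2.909, West 3.884.
Geometric-mean thresholds: North √(3·4)=3.464, South √(1·2)=1.414, East √(2·3)=2.449, West √(3·4)=3.464.
Each quota rounded against its threshold gives North 3, South 2, East 3, West 4 (total 12).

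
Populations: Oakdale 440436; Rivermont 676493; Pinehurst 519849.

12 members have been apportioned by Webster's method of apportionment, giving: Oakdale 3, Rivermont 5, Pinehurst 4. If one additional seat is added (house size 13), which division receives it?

Priority for the next seat is population ÷ (current seats + 0.5).
Priorities: Oakdale 125838.857, Rivermont 122998.727, Pinehurst 115522.000.
Highest priority: Oakdale.

Oakdale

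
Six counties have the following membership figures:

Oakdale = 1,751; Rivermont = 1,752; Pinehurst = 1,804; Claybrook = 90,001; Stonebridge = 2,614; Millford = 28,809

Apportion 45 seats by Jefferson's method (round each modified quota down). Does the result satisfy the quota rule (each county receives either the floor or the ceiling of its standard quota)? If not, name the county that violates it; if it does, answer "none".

Claybrook

Standard quotas: Oakdale 0.622, Rivermont 0.622, Pinehurst 0.641, Claybrook 31.958, Stonebridge 0.928, Millford 10.230.
Jefferson allocation: Oakdale 0, Rivermont 0, Pinehurst 0, Claybrook 34, Stonebridge 0, Millford 11.
Claybrook has quota 31.958 (lower 31, upper 32) but receives 34 — outside the quota interval.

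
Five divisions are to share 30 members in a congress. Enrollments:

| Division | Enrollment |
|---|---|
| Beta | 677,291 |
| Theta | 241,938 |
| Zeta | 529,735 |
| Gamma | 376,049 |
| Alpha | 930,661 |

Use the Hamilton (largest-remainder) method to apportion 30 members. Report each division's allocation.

Total 2755674; standard divisor 2755674/30 ≈ 91855.8.
Standard quotas: Beta 7.3734, Theta 2.6339, Zeta 5.7670, Gamma 4.0939, Alpha 10.1318.
Lower quotas: Beta 7, Theta 2, Zeta 5, Gamma 4, Alpha 10 (sum 28, leaving 2 seats).
Remainders in descending order: Zeta 0.7670, Theta 0.6339, Beta 0.3734, Alpha 0.1318, Gamma 0.0939.
The surplus seats go to Zeta, Theta.

Beta 7, Theta 3, Zeta 6, Gamma 4, Alpha 10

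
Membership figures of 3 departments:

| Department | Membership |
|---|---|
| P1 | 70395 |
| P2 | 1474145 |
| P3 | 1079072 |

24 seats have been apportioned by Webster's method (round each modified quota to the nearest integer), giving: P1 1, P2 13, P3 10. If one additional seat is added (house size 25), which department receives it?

Priority for the next seat is population ÷ (current seats + 0.5).
Priorities: P1 46930.000, P2 109195.926, P3 102768.762.
Highest priority: P2.

P2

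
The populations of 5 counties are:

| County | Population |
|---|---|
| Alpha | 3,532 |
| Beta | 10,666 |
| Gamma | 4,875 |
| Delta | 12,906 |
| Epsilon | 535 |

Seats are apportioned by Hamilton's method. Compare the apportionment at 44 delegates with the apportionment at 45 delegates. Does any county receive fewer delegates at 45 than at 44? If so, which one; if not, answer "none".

At 44 seats: Alpha 5, Beta 14, Gamma 7, Delta 17, Epsilon 1.
At 45 seats: Alpha 5, Beta 15, Gamma 7, Delta 18, Epsilon 0.
Epsilon drops from 1 to 0.

Epsilon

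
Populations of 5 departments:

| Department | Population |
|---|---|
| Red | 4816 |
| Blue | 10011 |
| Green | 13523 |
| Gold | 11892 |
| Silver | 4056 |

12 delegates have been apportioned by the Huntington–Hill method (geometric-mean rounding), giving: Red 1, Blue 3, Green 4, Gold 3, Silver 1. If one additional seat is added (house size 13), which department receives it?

Gold

Priority for the next seat is population ÷ (√(s·(s+1))).
Priorities: Red 3405.426, Blue 2889.927, Green 3023.835, Gold 3432.925, Silver 2868.025.
Highest priority: Gold.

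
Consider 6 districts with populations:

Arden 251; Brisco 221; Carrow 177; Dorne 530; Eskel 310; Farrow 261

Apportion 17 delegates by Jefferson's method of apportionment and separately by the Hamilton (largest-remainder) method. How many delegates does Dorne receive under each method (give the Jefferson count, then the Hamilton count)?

Jefferson: Arden 2, Brisco 2, Carrow 2, Dorne 6, Eskel 3, Farrow 2.
Hamilton: Arden 2, Brisco 2, Carrow 2, Dorne 5, Eskel 3, Farrow 3.
Dorne gets 6 under Jefferson and 5 under Hamilton.

6 and 5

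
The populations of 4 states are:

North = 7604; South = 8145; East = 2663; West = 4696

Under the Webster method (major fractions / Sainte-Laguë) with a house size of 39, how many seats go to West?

8

Standard divisor 23108/39 ≈ 592.513; standard quotas: North 12.833, South 13.747, East 4.494, West 7.926.
Rounding to the nearest integer gives North 13, South 14, East 4, West 8 — total 39, matching the house size, so no adjustment is needed.
West receives 8.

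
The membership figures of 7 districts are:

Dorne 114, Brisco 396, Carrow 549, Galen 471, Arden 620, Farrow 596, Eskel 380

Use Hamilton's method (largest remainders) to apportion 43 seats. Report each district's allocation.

Dorne 2, Brisco 5, Carrow 8, Galen 6, Arden 9, Farrow 8, Eskel 5

Total 3126; standard divisor 3126/43 ≈ 72.698.
Standard quotas: Dorne 1.568, Brisco 5.447, Carrow 7.552, Galen 6.479, Arden 8.528, Farrow 8.198, Eskel 5.227.
Lower quotas: Dorne 1, Brisco 5, Carrow 7, Galen 6, Arden 8, Farrow 8, Eskel 5 (sum 40, leaving 3 seats).
Remainders in descending order: Dorne 0.568, Carrow 0.552, Arden 0.528, Galen 0.479, Brisco 0.447, Eskel 0.227, Farrow 0.198.
Largest remainders: Dorne, Carrow, Arden receive the extra seats.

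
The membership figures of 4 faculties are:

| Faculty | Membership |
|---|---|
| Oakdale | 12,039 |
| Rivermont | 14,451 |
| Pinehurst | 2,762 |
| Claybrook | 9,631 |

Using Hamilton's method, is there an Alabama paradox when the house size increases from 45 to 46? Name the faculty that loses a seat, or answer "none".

none

At 45 seats: Oakdale 14, Rivermont 17, Pinehurst 3, Claybrook 11.
At 46 seats: Oakdale 14, Rivermont 17, Pinehurst 3, Claybrook 12.
No faculty's allocation decreased.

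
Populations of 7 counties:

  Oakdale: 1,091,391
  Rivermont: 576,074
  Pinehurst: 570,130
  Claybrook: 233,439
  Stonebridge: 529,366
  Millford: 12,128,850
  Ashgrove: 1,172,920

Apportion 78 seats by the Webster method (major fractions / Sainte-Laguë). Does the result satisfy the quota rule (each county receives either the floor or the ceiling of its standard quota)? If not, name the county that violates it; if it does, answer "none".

Standard quotas: Oakdale 5.222, Rivermont 2.756, Pinehurst 2.728, Claybrook 1.117, Stonebridge 2.533, Millford 58.032, Ashgrove 5.612.
Webster allocation: Oakdale 5, Rivermont 3, Pinehurst 3, Claybrook 1, Stonebridge 3, Millford 57, Ashgrove 6.
Millford has quota 58.032 (lower 58, upper 59) but receives 57 — outside the quota interval.

Millford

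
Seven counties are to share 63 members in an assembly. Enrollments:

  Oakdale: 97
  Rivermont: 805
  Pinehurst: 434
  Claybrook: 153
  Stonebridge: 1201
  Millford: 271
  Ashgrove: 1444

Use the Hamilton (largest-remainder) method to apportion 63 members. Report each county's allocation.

Total 4405; standard divisor 4405/63 ≈ 69.921.
Standard quotas: Oakdale 1.387, Rivermont 11.513, Pinehurst 6.207, Claybrook 2.188, Stonebridge 17.177, Millford 3.876, Ashgrove 20.652.
Lower quotas: Oakdale 1, Rivermont 11, Pinehurst 6, Claybrook 2, Stonebridge 17, Millford 3, Ashgrove 20 (sum 60, leaving 3 seats).
Remainders in descending order: Millford 0.876, Ashgrove 0.652, Rivermont 0.513, Oakdale 0.387, Pinehurst 0.207, Claybrook 0.188, Stonebridge 0.177.
The surplus seats go to Millford, Ashgrove, Rivermont.

Oakdale 1, Rivermont 12, Pinehurst 6, Claybrook 2, Stonebridge 17, Millford 4, Ashgrove 21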